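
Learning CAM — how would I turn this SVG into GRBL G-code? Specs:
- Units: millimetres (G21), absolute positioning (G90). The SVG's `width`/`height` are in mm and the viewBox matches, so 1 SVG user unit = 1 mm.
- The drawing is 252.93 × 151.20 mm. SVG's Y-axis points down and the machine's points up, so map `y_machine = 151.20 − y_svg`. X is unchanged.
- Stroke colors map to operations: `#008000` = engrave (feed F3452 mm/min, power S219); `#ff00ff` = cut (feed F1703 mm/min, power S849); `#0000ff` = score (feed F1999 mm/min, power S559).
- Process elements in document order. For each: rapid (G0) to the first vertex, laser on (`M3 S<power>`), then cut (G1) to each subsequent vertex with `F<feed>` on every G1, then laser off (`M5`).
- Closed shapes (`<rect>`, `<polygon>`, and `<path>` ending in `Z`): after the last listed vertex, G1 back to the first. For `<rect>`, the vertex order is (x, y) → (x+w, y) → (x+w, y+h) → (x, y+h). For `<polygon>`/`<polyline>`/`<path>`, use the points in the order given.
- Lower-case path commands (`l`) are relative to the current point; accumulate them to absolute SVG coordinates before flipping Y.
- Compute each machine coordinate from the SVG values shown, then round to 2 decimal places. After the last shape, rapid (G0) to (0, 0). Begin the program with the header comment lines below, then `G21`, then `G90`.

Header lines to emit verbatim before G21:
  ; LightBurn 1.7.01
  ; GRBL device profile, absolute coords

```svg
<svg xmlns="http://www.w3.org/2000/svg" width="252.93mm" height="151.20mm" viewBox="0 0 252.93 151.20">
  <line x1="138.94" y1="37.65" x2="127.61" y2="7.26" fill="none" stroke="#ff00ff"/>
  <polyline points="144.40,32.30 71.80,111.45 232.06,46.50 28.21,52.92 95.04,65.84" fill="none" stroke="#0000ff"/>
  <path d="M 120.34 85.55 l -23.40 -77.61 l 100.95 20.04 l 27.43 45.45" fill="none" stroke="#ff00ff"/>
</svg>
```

Since the viewBox matches the mm dimensions, user units are millimetres directly. The only transform is the Y-flip y_m = 151.20 − y_svg.

Shape 1 is a line segment drawn with `<line>`. Its stroke #ff00ff means cut at S849, F1703. After flipping Y the toolpath is (138.94,113.55) → (127.61,143.94).

Shape 2 is a open polyline drawn with `<polyline>`. Its stroke #0000ff means score at S559, F1999. After flipping Y the toolpath is (144.40,118.90) → (71.80,39.75) → (232.06,104.70) → (28.21,98.28) → (95.04,85.36).

Shape 3 is a open polyline drawn with `<path>`. Its stroke #ff00ff means cut at S849, F1703. After flipping Y the toolpath is (120.34,65.65) → (96.94,143.26) → (197.89,123.22) → (225.32,77.77).

; LightBurn 1.7.01
; GRBL device profile, absolute coords
G21
G90
G0 X138.94 Y113.55
M3 S849
G1 X127.61 Y143.94 F1703
M5
G0 X144.40 Y118.90
M3 S559
G1 X71.80 Y39.75 F1999
G1 X232.06 Y104.70 F1999
G1 X28.21 Y98.28 F1999
G1 X95.04 Y85.36 F1999
M5
G0 X120.34 Y65.65
M3 S849
G1 X96.94 Y143.26 F1703
G1 X197.89 Y123.22 F1703
G1 X225.32 Y77.77 F1703
M5
G0 X0.00 Y0.00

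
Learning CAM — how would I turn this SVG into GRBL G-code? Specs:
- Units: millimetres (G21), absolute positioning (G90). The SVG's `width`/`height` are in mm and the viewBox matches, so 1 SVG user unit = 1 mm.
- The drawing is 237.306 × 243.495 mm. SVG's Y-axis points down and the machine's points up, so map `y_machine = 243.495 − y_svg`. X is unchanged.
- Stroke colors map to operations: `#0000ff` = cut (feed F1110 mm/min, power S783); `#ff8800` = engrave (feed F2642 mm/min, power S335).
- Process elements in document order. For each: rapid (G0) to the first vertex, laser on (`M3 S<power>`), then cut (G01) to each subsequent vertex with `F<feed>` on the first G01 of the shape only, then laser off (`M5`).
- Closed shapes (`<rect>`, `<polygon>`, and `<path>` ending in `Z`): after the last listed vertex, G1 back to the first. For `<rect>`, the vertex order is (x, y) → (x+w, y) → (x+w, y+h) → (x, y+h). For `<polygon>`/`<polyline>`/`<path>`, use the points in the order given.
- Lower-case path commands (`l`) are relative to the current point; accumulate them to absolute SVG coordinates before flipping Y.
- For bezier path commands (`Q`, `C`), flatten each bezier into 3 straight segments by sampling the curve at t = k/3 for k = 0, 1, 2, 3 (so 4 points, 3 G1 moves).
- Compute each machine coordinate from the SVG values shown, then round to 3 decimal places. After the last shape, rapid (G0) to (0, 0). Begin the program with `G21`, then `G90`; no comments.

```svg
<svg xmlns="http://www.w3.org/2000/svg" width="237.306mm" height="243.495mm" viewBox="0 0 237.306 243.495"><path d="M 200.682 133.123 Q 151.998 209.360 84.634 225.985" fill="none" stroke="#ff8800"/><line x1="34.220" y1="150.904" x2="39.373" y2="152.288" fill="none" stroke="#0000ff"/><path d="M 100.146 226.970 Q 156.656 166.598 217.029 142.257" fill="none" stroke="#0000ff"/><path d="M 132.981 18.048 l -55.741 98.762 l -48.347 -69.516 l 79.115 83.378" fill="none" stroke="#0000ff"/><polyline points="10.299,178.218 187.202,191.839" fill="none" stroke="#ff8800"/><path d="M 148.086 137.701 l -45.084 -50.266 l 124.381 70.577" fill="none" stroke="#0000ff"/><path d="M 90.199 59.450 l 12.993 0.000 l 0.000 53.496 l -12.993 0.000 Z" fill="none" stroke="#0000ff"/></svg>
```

G21
G90
G0 X200.682 Y110.372
M3 S335
G01 X166.150 Y66.171 F2642
G01 X127.468 Y35.217
G01 X84.634 Y17.510
M5
G0 X34.220 Y92.591
M3 S783
G01 X39.373 Y91.207 F1110
M5
G0 X100.146 Y16.525
M3 S783
G01 X138.249 Y52.770 F1110
G01 X177.210 Y81.007
G01 X217.029 Y101.238
M5
G0 X132.981 Y225.447
M3 S783
G01 X77.240 Y126.685 F1110
G01 X28.893 Y196.201
G01 X108.008 Y112.823
M5
G0 X10.299 Y65.277
M3 S335
G01 X187.202 Y51.656 F2642
M5
G0 X148.086 Y105.794
M3 S783
G01 X103.002 Y156.060 F1110
G01 X227.383 Y85.483
M5
G0 X90.199 Y184.045
M3 S783
G01 X103.192 Y184.045 F1110
G01 X103.192 Y130.549
G01 X90.199 Y130.549
G01 X90.199 Y184.045
M5
G0 X0.000 Y0.000

viewBox `0 0 237.306 243.495` with mm width/height → 1 unit = 1 mm. Flip: y_m = 243.495 − y_svg.

**Shape 1** — `<path>` quadratic bezier, stroke `#ff8800` → engrave (S335, F2642). Control points (SVG): P0=(200.682,133.123), P1=(151.998,209.360), P2=(84.634,225.985); sampled at t=k/3. Machine vertices: (200.682,110.372) → (166.150,66.171) → (127.468,35.217) → (84.634,17.510). Open path.

**Shape 2** — `<line>` line segment, stroke `#0000ff` → cut (S783, F1110). Machine vertices: (34.220,92.591) → (39.373,91.207). Open path.

**Shape 3** — `<path>` quadratic bezier, stroke `#0000ff` → cut (S783, F1110). Control points (SVG): P0=(100.146,226.970), P1=(156.656,166.598), P2=(217.029,142.257); sampled at t=k/3. Machine vertices: (100.146,16.525) → (138.249,52.770) → (177.210,81.007) → (217.029,101.238). Open path.

**Shape 4** — `<path>` open polyline, stroke `#0000ff` → cut (S783, F1110). Machine vertices: (132.981,225.447) → (77.240,126.685) → (28.893,196.201) → (108.008,112.823). Open path.

**Shape 5** — `<polyline>` line segment, stroke `#ff8800` → engrave (S335, F2642). Machine vertices: (10.299,65.277) → (187.202,51.656). Open path.

**Shape 6** — `<path>` open polyline, stroke `#0000ff` → cut (S783, F1110). Machine vertices: (148.086,105.794) → (103.002,156.060) → (227.383,85.483). Open path.

**Shape 7** — `<path>` rectangle, stroke `#0000ff` → cut (S783, F1110). Machine vertices: (90.199,184.045) → (103.192,184.045) → (103.192,130.549) → (90.199,130.549) → (90.199,184.045). Closed: final G1 returns to the first vertex.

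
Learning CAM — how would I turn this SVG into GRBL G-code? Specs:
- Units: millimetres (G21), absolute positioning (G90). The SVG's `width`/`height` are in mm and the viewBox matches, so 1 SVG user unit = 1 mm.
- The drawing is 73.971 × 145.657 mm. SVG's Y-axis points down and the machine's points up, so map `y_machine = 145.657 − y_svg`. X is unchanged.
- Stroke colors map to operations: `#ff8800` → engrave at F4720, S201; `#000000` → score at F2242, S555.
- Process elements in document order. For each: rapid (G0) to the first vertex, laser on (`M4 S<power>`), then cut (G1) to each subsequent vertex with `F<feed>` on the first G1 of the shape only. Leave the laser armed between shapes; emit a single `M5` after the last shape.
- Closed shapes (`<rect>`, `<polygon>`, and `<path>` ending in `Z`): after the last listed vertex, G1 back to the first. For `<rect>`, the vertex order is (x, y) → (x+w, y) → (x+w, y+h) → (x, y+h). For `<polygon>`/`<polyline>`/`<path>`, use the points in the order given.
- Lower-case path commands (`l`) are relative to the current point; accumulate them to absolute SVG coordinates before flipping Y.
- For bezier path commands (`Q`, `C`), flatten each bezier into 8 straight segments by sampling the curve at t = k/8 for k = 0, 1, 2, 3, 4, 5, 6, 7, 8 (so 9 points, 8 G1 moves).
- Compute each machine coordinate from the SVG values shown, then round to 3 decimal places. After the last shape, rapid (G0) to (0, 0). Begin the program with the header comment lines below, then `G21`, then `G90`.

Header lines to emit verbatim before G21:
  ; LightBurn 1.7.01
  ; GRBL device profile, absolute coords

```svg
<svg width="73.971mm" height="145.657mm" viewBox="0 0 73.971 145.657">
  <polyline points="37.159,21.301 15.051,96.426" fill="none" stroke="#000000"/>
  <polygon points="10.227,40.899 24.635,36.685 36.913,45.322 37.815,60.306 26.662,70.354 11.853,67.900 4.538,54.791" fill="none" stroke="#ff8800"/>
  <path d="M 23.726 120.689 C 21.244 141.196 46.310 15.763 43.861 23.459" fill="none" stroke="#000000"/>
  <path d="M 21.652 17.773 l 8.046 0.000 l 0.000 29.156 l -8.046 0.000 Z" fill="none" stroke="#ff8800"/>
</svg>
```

viewBox `0 0 73.971 145.657` with mm width/height → 1 unit = 1 mm. Flip: y_m = 145.657 − y_svg.

**Shape 1** — `<polyline>` line segment, stroke `#000000` → score (S555, F2242). Machine vertices: (37.159,124.356) → (15.051,49.231). Open path.

**Shape 2** — `<polygon>` regular polygon, stroke `#ff8800` → engrave (S201, F4720). Machine vertices: (10.227,104.758) → (24.635,108.972) → (36.913,100.335) → (37.815,85.351) → (26.662,75.303) → (11.853,77.757) → (4.538,90.866) → (10.227,104.758). Closed: final G1 returns to the first vertex.

**Shape 3** — `<path>` cubic bezier, stroke `#000000` → score (S555, F2242). Control points (SVG): P0=(23.726,120.689), P1=(21.244,141.196), P2=(46.310,15.763), P3=(43.861,23.459); sampled at t=k/8. Machine vertices: (23.726,24.968) → (23.979,23.574) → (26.169,32.591) → (29.652,48.750) → (33.781,68.779) → (37.912,89.409) → (41.399,107.369) → (43.597,119.389) → (43.861,122.198). Open path.

**Shape 4** — `<path>` rectangle, stroke `#ff8800` → engrave (S201, F4720). Machine vertices: (21.652,127.884) → (29.698,127.884) → (29.698,98.728) → (21.652,98.728) → (21.652,127.884). Closed: final G1 returns to the first vertex.

; LightBurn 1.7.01
; GRBL device profile, absolute coords
G21
G90
G0 X37.159 Y124.356
M4 S555
G1 X15.051 Y49.231 F2242
G0 X10.227 Y104.758
M4 S201
G1 X24.635 Y108.972 F4720
G1 X36.913 Y100.335
G1 X37.815 Y85.351
G1 X26.662 Y75.303
G1 X11.853 Y77.757
G1 X4.538 Y90.866
G1 X10.227 Y104.758
G0 X23.726 Y24.968
M4 S555
G1 X23.979 Y23.574 F2242
G1 X26.169 Y32.591
G1 X29.652 Y48.750
G1 X33.781 Y68.779
G1 X37.912 Y89.409
G1 X41.399 Y107.369
G1 X43.597 Y119.389
G1 X43.861 Y122.198
G0 X21.652 Y127.884
M4 S201
G1 X29.698 Y127.884 F4720
G1 X29.698 Y98.728
G1 X21.652 Y98.728
G1 X21.652 Y127.884
M5
G0 X0.000 Y0.000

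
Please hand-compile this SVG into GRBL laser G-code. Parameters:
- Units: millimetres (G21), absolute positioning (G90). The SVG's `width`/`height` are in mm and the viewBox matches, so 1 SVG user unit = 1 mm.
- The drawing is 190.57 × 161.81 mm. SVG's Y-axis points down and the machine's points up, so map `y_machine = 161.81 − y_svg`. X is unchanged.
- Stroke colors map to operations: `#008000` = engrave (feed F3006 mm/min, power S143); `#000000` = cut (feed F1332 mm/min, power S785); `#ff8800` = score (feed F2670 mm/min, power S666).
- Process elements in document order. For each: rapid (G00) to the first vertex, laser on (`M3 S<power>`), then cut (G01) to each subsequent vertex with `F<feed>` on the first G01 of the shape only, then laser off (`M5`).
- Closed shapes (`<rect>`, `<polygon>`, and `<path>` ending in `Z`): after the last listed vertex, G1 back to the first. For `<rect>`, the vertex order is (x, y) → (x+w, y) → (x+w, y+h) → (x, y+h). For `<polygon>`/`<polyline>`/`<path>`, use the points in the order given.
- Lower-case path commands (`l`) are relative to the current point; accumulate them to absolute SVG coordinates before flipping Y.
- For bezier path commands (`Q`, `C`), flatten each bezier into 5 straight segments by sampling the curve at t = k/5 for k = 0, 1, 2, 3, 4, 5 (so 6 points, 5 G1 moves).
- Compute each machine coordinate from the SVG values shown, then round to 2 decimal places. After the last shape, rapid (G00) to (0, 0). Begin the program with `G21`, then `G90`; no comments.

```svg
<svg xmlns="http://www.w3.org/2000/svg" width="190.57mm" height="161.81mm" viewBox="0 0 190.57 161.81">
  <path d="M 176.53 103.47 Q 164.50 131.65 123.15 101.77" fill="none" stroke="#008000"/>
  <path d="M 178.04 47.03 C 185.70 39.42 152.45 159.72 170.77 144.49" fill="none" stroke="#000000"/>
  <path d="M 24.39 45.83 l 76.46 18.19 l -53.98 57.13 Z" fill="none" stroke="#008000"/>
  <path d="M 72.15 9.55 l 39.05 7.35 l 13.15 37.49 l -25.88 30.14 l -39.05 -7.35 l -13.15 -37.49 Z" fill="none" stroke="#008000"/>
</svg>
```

Since the viewBox matches the mm dimensions, user units are millimetres directly. The only transform is the Y-flip y_m = 161.81 − y_svg.

Shape 1 is a quadratic bezier drawn with `<path>`. Its stroke #008000 means engrave at S143, F3006. After flipping Y the toolpath is (176.53,58.34) → (170.55,49.39) → (162.21,45.09) → (151.54,45.43) → (138.52,50.41) → (123.15,60.04).

Shape 2 is a cubic bezier drawn with `<path>`. Its stroke #000000 means cut at S785, F1332. After flipping Y the toolpath is (178.04,114.78) → (178.47,106.10) → (173.51,79.38) → (167.62,47.24) → (165.23,22.34) → (170.77,17.32).

Shape 3 is a regular polygon drawn with `<path>`. Its stroke #008000 means engrave at S143, F3006. After flipping Y the toolpath is (24.39,115.98) → (100.85,97.79) → (46.87,40.66) → (24.39,115.98), returning to the start.

Shape 4 is a regular polygon drawn with `<path>`. Its stroke #008000 means engrave at S143, F3006. After flipping Y the toolpath is (72.15,152.26) → (111.20,144.91) → (124.35,107.42) → (98.47,77.28) → (59.42,84.63) → (46.27,122.12) → (72.15,152.26), returning to the start.

G21
G90
G00 X176.53 Y58.34
M3 S143
G01 X170.55 Y49.39 F3006
G01 X162.21 Y45.09
G01 X151.54 Y45.43
G01 X138.52 Y50.41
G01 X123.15 Y60.04
M5
G00 X178.04 Y114.78
M3 S785
G01 X178.47 Y106.10 F1332
G01 X173.51 Y79.38
G01 X167.62 Y47.24
G01 X165.23 Y22.34
G01 X170.77 Y17.32
M5
G00 X24.39 Y115.98
M3 S143
G01 X100.85 Y97.79 F3006
G01 X46.87 Y40.66
G01 X24.39 Y115.98
M5
G00 X72.15 Y152.26
M3 S143
G01 X111.20 Y144.91 F3006
G01 X124.35 Y107.42
G01 X98.47 Y77.28
G01 X59.42 Y84.63
G01 X46.27 Y122.12
G01 X72.15 Y152.26
M5
G00 X0.00 Y0.00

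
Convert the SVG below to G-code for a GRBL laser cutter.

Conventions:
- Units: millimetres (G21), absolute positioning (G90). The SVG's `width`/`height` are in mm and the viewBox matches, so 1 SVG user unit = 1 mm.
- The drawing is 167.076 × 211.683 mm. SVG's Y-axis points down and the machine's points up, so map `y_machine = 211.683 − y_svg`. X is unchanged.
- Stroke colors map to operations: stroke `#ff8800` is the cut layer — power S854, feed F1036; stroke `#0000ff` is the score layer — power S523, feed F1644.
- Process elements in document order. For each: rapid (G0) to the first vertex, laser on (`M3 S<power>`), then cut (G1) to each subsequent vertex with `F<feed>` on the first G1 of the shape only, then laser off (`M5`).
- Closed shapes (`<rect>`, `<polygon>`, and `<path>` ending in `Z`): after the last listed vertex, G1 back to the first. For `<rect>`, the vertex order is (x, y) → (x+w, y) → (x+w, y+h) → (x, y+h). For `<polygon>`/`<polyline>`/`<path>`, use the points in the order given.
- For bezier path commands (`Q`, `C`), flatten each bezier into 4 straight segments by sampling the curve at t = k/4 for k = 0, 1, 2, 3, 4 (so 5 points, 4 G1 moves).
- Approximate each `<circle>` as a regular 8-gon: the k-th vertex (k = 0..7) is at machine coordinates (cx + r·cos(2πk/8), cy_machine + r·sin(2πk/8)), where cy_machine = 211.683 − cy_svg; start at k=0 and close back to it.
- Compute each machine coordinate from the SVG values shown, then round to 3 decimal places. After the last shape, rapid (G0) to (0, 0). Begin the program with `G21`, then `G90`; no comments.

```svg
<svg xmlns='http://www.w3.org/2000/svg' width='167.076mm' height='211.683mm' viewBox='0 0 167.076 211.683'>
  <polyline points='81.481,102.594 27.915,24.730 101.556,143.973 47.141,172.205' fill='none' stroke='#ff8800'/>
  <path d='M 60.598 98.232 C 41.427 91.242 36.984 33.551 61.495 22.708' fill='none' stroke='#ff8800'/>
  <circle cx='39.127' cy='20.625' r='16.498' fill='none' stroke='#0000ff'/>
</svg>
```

G21
G90
G0 X81.481 Y109.089
M3 S854
G1 X27.915 Y186.953 F1036
G1 X101.556 Y67.710
G1 X47.141 Y39.478
M5
G0 X60.598 Y113.451
M3 S854
G1 X49.204 Y126.676 F1036
G1 X44.666 Y149.768
G1 X48.318 Y173.583
G1 X61.495 Y188.975
M5
G0 X55.625 Y191.058
M3 S523
G1 X50.793 Y202.724 F1644
G1 X39.127 Y207.556
G1 X27.461 Y202.724
G1 X22.629 Y191.058
G1 X27.461 Y179.392
G1 X39.127 Y174.560
G1 X50.793 Y179.392
G1 X55.625 Y191.058
M5
G0 X0.000 Y0.000

1 u = 1 mm; y_m = 211.683 − y.

[1] `<polyline>` open polyline, #ff8800→cut S854 F1036: (81.481,109.089) → (27.915,186.953) → (101.556,67.710) → (47.141,39.478)

[2] `<path>` cubic bezier, #ff8800→cut S854 F1036: (60.598,113.451) → (49.204,126.676) → (44.666,149.768) → (48.318,173.583) → (61.495,188.975)

[3] `<circle>` circle, #0000ff→score S523 F1644: (55.625,191.058) → (50.793,202.724) → (39.127,207.556) → (27.461,202.724) → (22.629,191.058) → (27.461,179.392) → (39.127,174.560) → (50.793,179.392) → (55.625,191.058) (closed)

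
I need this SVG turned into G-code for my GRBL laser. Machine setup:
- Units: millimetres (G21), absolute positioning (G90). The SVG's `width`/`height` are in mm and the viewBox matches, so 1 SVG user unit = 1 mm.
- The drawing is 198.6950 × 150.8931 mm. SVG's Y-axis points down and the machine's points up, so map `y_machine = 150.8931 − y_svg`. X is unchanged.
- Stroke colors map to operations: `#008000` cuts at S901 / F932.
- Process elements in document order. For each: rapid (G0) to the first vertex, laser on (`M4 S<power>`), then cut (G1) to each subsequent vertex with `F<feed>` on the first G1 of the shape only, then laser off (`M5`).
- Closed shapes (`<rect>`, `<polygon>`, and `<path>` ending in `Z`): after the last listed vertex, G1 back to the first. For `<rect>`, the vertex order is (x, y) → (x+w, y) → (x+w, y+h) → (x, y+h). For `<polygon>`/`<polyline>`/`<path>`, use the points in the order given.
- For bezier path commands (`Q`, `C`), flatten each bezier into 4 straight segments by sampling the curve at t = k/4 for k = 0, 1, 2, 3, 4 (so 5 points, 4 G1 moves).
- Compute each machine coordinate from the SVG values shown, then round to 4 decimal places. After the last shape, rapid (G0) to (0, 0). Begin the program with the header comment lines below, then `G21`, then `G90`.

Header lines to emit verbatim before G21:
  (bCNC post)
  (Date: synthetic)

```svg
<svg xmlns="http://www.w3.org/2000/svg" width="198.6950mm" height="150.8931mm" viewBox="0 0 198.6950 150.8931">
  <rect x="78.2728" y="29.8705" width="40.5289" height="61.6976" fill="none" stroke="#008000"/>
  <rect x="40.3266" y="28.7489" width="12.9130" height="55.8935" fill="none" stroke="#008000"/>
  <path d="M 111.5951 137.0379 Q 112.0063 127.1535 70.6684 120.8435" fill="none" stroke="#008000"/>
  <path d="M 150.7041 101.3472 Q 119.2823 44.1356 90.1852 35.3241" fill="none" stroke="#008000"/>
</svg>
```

Since the viewBox matches the mm dimensions, user units are millimetres directly. The only transform is the Y-flip y_m = 150.8931 − y_svg.

Shape 1 is a rectangle drawn with `<rect>`. Its stroke #008000 means cut at S901, F932. After flipping Y the toolpath is (78.2728,121.0226) → (118.8017,121.0226) → (118.8017,59.3250) → (78.2728,59.3250) → (78.2728,121.0226), returning to the start.

Shape 2 is a rectangle drawn with `<rect>`. Its stroke #008000 means cut at S901, F932. After flipping Y the toolpath is (40.3266,122.1442) → (53.2396,122.1442) → (53.2396,66.2507) → (40.3266,66.2507) → (40.3266,122.1442), returning to the start.

Shape 3 is a quadratic bezier drawn with `<path>`. Its stroke #008000 means cut at S901, F932. After flipping Y the toolpath is (111.5951,13.8552) → (109.1914,18.5740) → (101.5690,22.8460) → (88.7280,26.6712) → (70.6684,30.0496).

Shape 4 is a quadratic bezier drawn with `<path>`. Its stroke #008000 means cut at S901, F932. After flipping Y the toolpath is (150.7041,49.5459) → (135.1385,75.1267) → (119.8635,94.6575) → (104.8790,108.1382) → (90.1852,115.5690).

(bCNC post)
(Date: synthetic)
G21
G90
G0 X78.2728 Y121.0226
M4 S901
G1 X118.8017 Y121.0226 F932
G1 X118.8017 Y59.3250
G1 X78.2728 Y59.3250
G1 X78.2728 Y121.0226
M5
G0 X40.3266 Y122.1442
M4 S901
G1 X53.2396 Y122.1442 F932
G1 X53.2396 Y66.2507
G1 X40.3266 Y66.2507
G1 X40.3266 Y122.1442
M5
G0 X111.5951 Y13.8552
M4 S901
G1 X109.1914 Y18.5740 F932
G1 X101.5690 Y22.8460
G1 X88.7280 Y26.6712
G1 X70.6684 Y30.0496
M5
G0 X150.7041 Y49.5459
M4 S901
G1 X135.1385 Y75.1267 F932
G1 X119.8635 Y94.6575
G1 X104.8790 Y108.1382
G1 X90.1852 Y115.5690
M5
G0 X0.0000 Y0.0000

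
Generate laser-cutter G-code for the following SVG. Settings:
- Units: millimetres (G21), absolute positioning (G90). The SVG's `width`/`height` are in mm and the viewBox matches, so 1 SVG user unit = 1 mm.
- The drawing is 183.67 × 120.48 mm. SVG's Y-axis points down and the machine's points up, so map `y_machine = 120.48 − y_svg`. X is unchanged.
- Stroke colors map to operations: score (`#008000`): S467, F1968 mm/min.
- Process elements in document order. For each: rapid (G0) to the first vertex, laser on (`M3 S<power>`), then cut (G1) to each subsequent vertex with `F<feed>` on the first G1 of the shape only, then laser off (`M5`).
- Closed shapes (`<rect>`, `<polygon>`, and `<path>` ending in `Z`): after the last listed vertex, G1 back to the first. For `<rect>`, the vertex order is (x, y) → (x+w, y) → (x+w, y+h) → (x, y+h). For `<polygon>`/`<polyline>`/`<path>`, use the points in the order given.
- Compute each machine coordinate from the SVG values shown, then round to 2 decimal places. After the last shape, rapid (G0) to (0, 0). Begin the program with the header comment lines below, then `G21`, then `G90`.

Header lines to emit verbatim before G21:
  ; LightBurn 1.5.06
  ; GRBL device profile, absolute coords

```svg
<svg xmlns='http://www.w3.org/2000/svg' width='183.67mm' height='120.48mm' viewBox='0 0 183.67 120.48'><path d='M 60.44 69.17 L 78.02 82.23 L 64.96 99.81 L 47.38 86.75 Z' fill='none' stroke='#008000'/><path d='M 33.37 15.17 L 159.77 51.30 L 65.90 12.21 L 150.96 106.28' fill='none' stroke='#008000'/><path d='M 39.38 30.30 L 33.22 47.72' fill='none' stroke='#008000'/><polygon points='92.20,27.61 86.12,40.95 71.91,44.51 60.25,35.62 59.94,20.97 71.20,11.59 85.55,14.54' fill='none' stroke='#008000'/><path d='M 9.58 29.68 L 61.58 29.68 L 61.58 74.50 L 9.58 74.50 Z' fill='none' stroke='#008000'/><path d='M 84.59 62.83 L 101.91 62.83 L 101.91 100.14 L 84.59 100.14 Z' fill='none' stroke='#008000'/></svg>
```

; LightBurn 1.5.06
; GRBL device profile, absolute coords
G21
G90
G0 X60.44 Y51.31
M3 S467
G1 X78.02 Y38.25 F1968
G1 X64.96 Y20.67
G1 X47.38 Y33.73
G1 X60.44 Y51.31
M5
G0 X33.37 Y105.31
M3 S467
G1 X159.77 Y69.18 F1968
G1 X65.90 Y108.27
G1 X150.96 Y14.20
M5
G0 X39.38 Y90.18
M3 S467
G1 X33.22 Y72.76 F1968
M5
G0 X92.20 Y92.87
M3 S467
G1 X86.12 Y79.53 F1968
G1 X71.91 Y75.97
G1 X60.25 Y84.86
G1 X59.94 Y99.51
G1 X71.20 Y108.89
G1 X85.55 Y105.94
G1 X92.20 Y92.87
M5
G0 X9.58 Y90.80
M3 S467
G1 X61.58 Y90.80 F1968
G1 X61.58 Y45.98
G1 X9.58 Y45.98
G1 X9.58 Y90.80
M5
G0 X84.59 Y57.65
M3 S467
G1 X101.91 Y57.65 F1968
G1 X101.91 Y20.34
G1 X84.59 Y20.34
G1 X84.59 Y57.65
M5
G0 X0.00 Y0.00

viewBox `0 0 183.67 120.48` with mm width/height → 1 unit = 1 mm. Flip: y_m = 120.48 − y_svg.

**Shape 1** — `<path>` regular polygon, stroke `#008000` → score (S467, F1968). Machine vertices: (60.44,51.31) → (78.02,38.25) → (64.96,20.67) → (47.38,33.73) → (60.44,51.31). Closed: final G1 returns to the first vertex.

**Shape 2** — `<path>` open polyline, stroke `#008000` → score (S467, F1968). Machine vertices: (33.37,105.31) → (159.77,69.18) → (65.90,108.27) → (150.96,14.20). Open path.

**Shape 3** — `<path>` line segment, stroke `#008000` → score (S467, F1968). Machine vertices: (39.38,90.18) → (33.22,72.76). Open path.

**Shape 4** — `<polygon>` regular polygon, stroke `#008000` → score (S467, F1968). Machine vertices: (92.20,92.87) → (86.12,79.53) → (71.91,75.97) → (60.25,84.86) → (59.94,99.51) → (71.20,108.89) → (85.55,105.94) → (92.20,92.87). Closed: final G1 returns to the first vertex.

**Shape 5** — `<path>` rectangle, stroke `#008000` → score (S467, F1968). Machine vertices: (9.58,90.80) → (61.58,90.80) → (61.58,45.98) → (9.58,45.98) → (9.58,90.80). Closed: final G1 returns to the first vertex.

**Shape 6** — `<path>` rectangle, stroke `#008000` → score (S467, F1968). Machine vertices: (84.59,57.65) → (101.91,57.65) → (101.91,20.34) → (84.59,20.34) → (84.59,57.65). Closed: final G1 returns to the first vertex.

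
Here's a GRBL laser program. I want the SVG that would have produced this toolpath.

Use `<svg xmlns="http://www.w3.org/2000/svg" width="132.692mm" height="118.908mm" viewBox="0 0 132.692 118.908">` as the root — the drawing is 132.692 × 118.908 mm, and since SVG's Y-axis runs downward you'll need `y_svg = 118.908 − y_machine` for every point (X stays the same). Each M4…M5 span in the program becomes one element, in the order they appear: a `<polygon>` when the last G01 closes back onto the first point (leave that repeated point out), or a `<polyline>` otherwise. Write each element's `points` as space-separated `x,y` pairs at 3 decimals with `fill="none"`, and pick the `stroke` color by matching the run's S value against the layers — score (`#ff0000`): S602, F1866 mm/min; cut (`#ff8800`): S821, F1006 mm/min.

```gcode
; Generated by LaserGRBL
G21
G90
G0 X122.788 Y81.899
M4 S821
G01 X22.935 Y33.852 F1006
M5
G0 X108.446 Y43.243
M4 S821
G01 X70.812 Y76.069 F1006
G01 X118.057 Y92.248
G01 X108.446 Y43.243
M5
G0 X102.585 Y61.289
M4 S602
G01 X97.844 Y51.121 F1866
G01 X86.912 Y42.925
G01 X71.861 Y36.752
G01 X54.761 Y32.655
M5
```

Machine Y-up, SVG Y-down with viewBox height 118.908, so y_svg = 118.908 − y_machine; X carries over.

Run 1: power S821 maps to stroke `#ff8800` (cut). The run is open, so emit a `<polyline>` with points (Y-flipped): 122.788,37.009 22.935,85.056.

Run 2: the run's S821 means `#ff8800` (cut). The run returns to its start, so emit a `<polygon>` with points (Y-flipped): 108.446,75.665 70.812,42.839 118.057,26.660.

Run 3: S602 ⇒ score layer `#ff0000`. The run is open, so emit a `<polyline>` with points (Y-flipped): 102.585,57.619 97.844,67.787 86.912,75.983 71.861,82.156 54.761,86.253.

<svg xmlns="http://www.w3.org/2000/svg" width="132.692mm" height="118.908mm" viewBox="0 0 132.692 118.908">
  <polyline points="122.788,37.009 22.935,85.056" fill="none" stroke="#ff8800"/>
  <polygon points="108.446,75.665 70.812,42.839 118.057,26.660" fill="none" stroke="#ff8800"/>
  <polyline points="102.585,57.619 97.844,67.787 86.912,75.983 71.861,82.156 54.761,86.253" fill="none" stroke="#ff0000"/>
</svg>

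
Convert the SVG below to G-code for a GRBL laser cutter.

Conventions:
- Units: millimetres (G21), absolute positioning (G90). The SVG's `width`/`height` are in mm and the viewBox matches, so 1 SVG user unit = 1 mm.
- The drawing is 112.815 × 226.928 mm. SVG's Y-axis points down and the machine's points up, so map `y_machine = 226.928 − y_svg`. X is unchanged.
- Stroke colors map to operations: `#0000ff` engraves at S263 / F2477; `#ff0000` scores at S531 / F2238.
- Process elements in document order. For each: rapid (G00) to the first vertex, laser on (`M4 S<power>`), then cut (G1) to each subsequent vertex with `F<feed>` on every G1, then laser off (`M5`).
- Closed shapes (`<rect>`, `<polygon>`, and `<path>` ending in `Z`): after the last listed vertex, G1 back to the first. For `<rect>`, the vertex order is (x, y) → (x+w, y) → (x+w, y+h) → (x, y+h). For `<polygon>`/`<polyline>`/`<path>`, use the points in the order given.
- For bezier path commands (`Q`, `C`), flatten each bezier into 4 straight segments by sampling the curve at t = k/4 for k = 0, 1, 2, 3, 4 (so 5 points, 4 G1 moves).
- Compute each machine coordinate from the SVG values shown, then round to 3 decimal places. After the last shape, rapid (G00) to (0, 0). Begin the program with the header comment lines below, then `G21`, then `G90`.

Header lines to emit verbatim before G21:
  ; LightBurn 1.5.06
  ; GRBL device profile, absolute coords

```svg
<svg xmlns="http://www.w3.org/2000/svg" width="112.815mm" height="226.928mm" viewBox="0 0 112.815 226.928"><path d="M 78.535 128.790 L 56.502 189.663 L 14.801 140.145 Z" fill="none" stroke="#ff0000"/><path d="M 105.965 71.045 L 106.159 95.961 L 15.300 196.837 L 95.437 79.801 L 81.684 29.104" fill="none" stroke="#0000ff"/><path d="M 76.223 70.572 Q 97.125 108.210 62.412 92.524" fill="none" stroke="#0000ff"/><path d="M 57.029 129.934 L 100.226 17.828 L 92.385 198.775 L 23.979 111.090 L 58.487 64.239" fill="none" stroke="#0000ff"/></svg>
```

; LightBurn 1.5.06
; GRBL device profile, absolute coords
G21
G90
G00 X78.535 Y98.138
M4 S531
G1 X56.502 Y37.265 F2238
G1 X14.801 Y86.783 F2238
G1 X78.535 Y98.138 F2238
M5
G00 X105.965 Y155.883
M4 S263
G1 X106.159 Y130.967 F2477
G1 X15.300 Y30.091 F2477
G1 X95.437 Y147.127 F2477
G1 X81.684 Y197.824 F2477
M5
G00 X76.223 Y156.356
M4 S263
G1 X83.198 Y140.870 F2477
G1 X83.221 Y132.049 F2477
G1 X76.293 Y129.894 F2477
G1 X62.412 Y134.404 F2477
M5
G00 X57.029 Y96.994
M4 S263
G1 X100.226 Y209.100 F2477
G1 X92.385 Y28.153 F2477
G1 X23.979 Y115.838 F2477
G1 X58.487 Y162.689 F2477
M5
G00 X0.000 Y0.000

viewBox `0 0 112.815 226.928` with mm width/height → 1 unit = 1 mm. Flip: y_m = 226.928 − y_svg.

**Shape 1** — `<path>` regular polygon, stroke `#ff0000` → score (S531, F2238). Machine vertices: (78.535,98.138) → (56.502,37.265) → (14.801,86.783) → (78.535,98.138). Closed: final G1 returns to the first vertex.

**Shape 2** — `<path>` open polyline, stroke `#0000ff` → engrave (S263, F2477). Machine vertices: (105.965,155.883) → (106.159,130.967) → (15.300,30.091) → (95.437,147.127) → (81.684,197.824). Open path.

**Shape 3** — `<path>` quadratic bezier, stroke `#0000ff` → engrave (S263, F2477). Control points (SVG): P0=(76.223,70.572), P1=(97.125,108.210), P2=(62.412,92.524); sampled at t=k/4. Machine vertices: (76.223,156.356) → (83.198,140.870) → (83.221,132.049) → (76.293,129.894) → (62.412,134.404). Open path.

**Shape 4** — `<path>` open polyline, stroke `#0000ff` → engrave (S263, F2477). Machine vertices: (57.029,96.994) → (100.226,209.100) → (92.385,28.153) → (23.979,115.838) → (58.487,162.689). Open path.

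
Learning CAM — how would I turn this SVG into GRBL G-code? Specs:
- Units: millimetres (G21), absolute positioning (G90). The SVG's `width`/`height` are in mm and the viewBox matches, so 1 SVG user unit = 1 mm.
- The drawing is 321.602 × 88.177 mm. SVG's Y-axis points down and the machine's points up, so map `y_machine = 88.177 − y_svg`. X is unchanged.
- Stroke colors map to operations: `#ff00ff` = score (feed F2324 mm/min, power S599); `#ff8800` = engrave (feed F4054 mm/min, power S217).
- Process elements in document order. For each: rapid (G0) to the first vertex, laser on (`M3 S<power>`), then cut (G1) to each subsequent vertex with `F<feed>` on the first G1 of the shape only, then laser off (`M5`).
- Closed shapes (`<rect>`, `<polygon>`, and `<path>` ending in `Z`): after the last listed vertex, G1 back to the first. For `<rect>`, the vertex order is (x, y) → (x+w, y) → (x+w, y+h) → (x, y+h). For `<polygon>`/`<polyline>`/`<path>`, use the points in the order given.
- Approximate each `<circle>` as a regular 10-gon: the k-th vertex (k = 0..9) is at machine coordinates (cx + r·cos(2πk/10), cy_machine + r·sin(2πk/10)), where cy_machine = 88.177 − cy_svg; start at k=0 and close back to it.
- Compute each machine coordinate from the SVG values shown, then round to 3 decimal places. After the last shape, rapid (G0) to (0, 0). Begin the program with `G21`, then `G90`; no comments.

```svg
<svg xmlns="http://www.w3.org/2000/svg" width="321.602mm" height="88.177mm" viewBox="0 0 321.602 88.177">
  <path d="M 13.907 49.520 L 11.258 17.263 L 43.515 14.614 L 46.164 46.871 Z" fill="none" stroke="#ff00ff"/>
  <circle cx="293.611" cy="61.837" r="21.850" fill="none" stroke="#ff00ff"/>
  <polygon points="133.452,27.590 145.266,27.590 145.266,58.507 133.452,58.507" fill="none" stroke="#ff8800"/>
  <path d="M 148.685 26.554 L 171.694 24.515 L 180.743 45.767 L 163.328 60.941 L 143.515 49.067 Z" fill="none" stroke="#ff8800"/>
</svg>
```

1 u = 1 mm; y_m = 88.177 − y.

[1] `<path>` regular polygon, #ff00ff→score S599 F2324: (13.907,38.657) → (11.258,70.914) → (43.515,73.563) → (46.164,41.306) → (13.907,38.657) (closed)

[2] `<circle>` circle, #ff00ff→score S599 F2324: (315.461,26.340) → (311.288,39.183) → (300.363,47.121) → (286.859,47.121) → (275.934,39.183) → (271.761,26.340) → (275.934,13.497) → (286.859,5.559) → (300.363,5.559) → (311.288,13.497) → (315.461,26.340) (closed)

[3] `<polygon>` rectangle, #ff8800→engrave S217 F4054: (133.452,60.587) → (145.266,60.587) → (145.266,29.670) → (133.452,29.670) → (133.452,60.587) (closed)

[4] `<path>` regular polygon, #ff8800→engrave S217 F4054: (148.685,61.623) → (171.694,63.662) → (180.743,42.410) → (163.328,27.236) → (143.515,39.110) → (148.685,61.623) (closed)

G21
G90
G0 X13.907 Y38.657
M3 S599
G1 X11.258 Y70.914 F2324
G1 X43.515 Y73.563
G1 X46.164 Y41.306
G1 X13.907 Y38.657
M5
G0 X315.461 Y26.340
M3 S599
G1 X311.288 Y39.183 F2324
G1 X300.363 Y47.121
G1 X286.859 Y47.121
G1 X275.934 Y39.183
G1 X271.761 Y26.340
G1 X275.934 Y13.497
G1 X286.859 Y5.559
G1 X300.363 Y5.559
G1 X311.288 Y13.497
G1 X315.461 Y26.340
M5
G0 X133.452 Y60.587
M3 S217
G1 X145.266 Y60.587 F4054
G1 X145.266 Y29.670
G1 X133.452 Y29.670
G1 X133.452 Y60.587
M5
G0 X148.685 Y61.623
M3 S217
G1 X171.694 Y63.662 F4054
G1 X180.743 Y42.410
G1 X163.328 Y27.236
G1 X143.515 Y39.110
G1 X148.685 Y61.623
M5
G0 X0.000 Y0.000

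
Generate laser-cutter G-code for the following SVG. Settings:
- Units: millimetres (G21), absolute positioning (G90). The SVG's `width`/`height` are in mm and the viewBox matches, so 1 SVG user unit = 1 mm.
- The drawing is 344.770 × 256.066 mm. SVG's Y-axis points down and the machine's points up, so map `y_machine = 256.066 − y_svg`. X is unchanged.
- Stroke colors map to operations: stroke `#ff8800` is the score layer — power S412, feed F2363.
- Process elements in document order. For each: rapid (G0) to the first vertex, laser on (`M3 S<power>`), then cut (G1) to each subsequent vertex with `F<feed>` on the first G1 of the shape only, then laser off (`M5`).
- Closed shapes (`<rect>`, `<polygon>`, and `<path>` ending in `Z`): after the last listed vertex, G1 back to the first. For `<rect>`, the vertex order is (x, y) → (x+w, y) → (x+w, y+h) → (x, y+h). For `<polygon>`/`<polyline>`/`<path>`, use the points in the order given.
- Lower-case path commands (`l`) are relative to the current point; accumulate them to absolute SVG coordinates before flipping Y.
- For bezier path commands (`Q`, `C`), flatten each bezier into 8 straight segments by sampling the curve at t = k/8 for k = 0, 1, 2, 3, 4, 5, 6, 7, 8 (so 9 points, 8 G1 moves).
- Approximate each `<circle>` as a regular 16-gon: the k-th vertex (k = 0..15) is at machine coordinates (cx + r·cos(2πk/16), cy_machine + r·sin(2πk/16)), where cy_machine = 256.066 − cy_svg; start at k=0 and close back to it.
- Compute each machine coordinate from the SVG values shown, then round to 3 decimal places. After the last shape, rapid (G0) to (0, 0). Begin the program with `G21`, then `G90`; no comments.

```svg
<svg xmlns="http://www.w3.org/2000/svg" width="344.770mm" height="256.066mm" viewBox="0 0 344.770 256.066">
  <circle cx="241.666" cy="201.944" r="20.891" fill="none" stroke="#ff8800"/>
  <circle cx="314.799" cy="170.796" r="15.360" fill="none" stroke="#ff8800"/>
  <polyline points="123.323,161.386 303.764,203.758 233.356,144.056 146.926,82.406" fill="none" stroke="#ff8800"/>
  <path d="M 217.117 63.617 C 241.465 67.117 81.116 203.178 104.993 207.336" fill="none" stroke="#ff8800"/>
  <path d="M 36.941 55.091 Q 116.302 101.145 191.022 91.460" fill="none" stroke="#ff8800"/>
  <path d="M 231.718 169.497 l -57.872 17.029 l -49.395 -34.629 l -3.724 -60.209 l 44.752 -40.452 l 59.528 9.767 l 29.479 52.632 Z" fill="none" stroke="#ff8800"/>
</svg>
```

viewBox `0 0 344.770 256.066` with mm width/height → 1 unit = 1 mm. Flip: y_m = 256.066 − y_svg.

**Shape 1** — `<circle>` circle, stroke `#ff8800` → score (S412, F2363). Machine vertices: (262.557,54.122) → (260.967,62.117) → (256.438,68.894) → (249.661,73.423) → (241.666,75.013) → (233.671,73.423) → (226.894,68.894) → (222.365,62.117) → (220.775,54.122) → (222.365,46.127) → (226.894,39.350) → (233.671,34.821) → (241.666,33.231) → (249.661,34.821) → (256.438,39.350) → (260.967,46.127) → (262.557,54.122). Closed: final G1 returns to the first vertex.

**Shape 2** — `<circle>` circle, stroke `#ff8800` → score (S412, F2363). Machine vertices: (330.159,85.270) → (328.990,91.148) → (325.660,96.131) → (320.677,99.461) → (314.799,100.630) → (308.921,99.461) → (303.938,96.131) → (300.608,91.148) → (299.439,85.270) → (300.608,79.392) → (303.938,74.409) → (308.921,71.079) → (314.799,69.910) → (320.677,71.079) → (325.660,74.409) → (328.990,79.392) → (330.159,85.270). Closed: final G1 returns to the first vertex.

**Shape 3** — `<polyline>` open polyline, stroke `#ff8800` → score (S412, F2363). Machine vertices: (123.323,94.680) → (303.764,52.308) → (233.356,112.010) → (146.926,173.660). Open path.

**Shape 4** — `<path>` cubic bezier, stroke `#ff8800` → score (S412, F2363). Control points (SVG): P0=(217.117,63.617), P1=(241.465,67.117), P2=(81.116,203.178), P3=(104.993,207.336); sampled at t=k/8. Machine vertices: (217.117,192.449) → (218.310,185.439) → (206.512,169.101) → (186.044,146.534) → (161.232,120.836) → (136.397,95.108) → (115.863,72.448) → (103.954,55.956) → (104.993,48.730). Open path.

**Shape 5** — `<path>` quadratic bezier, stroke `#ff8800` → score (S412, F2363). Control points (SVG): P0=(36.941,55.091), P1=(116.302,101.145), P2=(191.022,91.460); sampled at t=k/8. Machine vertices: (36.941,200.975) → (56.709,190.332) → (76.331,181.432) → (95.809,174.273) → (115.142,168.856) → (134.329,165.181) → (153.372,163.247) → (172.269,163.056) → (191.022,164.606). Open path.

**Shape 6** — `<path>` regular polygon, stroke `#ff8800` → score (S412, F2363). Machine vertices: (231.718,86.569) → (173.846,69.540) → (124.451,104.169) → (120.727,164.378) → (165.479,204.830) → (225.007,195.063) → (254.486,142.431) → (231.718,86.569). Closed: final G1 returns to the first vertex.

G21
G90
G0 X262.557 Y54.122
M3 S412
G1 X260.967 Y62.117 F2363
G1 X256.438 Y68.894
G1 X249.661 Y73.423
G1 X241.666 Y75.013
G1 X233.671 Y73.423
G1 X226.894 Y68.894
G1 X222.365 Y62.117
G1 X220.775 Y54.122
G1 X222.365 Y46.127
G1 X226.894 Y39.350
G1 X233.671 Y34.821
G1 X241.666 Y33.231
G1 X249.661 Y34.821
G1 X256.438 Y39.350
G1 X260.967 Y46.127
G1 X262.557 Y54.122
M5
G0 X330.159 Y85.270
M3 S412
G1 X328.990 Y91.148 F2363
G1 X325.660 Y96.131
G1 X320.677 Y99.461
G1 X314.799 Y100.630
G1 X308.921 Y99.461
G1 X303.938 Y96.131
G1 X300.608 Y91.148
G1 X299.439 Y85.270
G1 X300.608 Y79.392
G1 X303.938 Y74.409
G1 X308.921 Y71.079
G1 X314.799 Y69.910
G1 X320.677 Y71.079
G1 X325.660 Y74.409
G1 X328.990 Y79.392
G1 X330.159 Y85.270
M5
G0 X123.323 Y94.680
M3 S412
G1 X303.764 Y52.308 F2363
G1 X233.356 Y112.010
G1 X146.926 Y173.660
M5
G0 X217.117 Y192.449
M3 S412
G1 X218.310 Y185.439 F2363
G1 X206.512 Y169.101
G1 X186.044 Y146.534
G1 X161.232 Y120.836
G1 X136.397 Y95.108
G1 X115.863 Y72.448
G1 X103.954 Y55.956
G1 X104.993 Y48.730
M5
G0 X36.941 Y200.975
M3 S412
G1 X56.709 Y190.332 F2363
G1 X76.331 Y181.432
G1 X95.809 Y174.273
G1 X115.142 Y168.856
G1 X134.329 Y165.181
G1 X153.372 Y163.247
G1 X172.269 Y163.056
G1 X191.022 Y164.606
M5
G0 X231.718 Y86.569
M3 S412
G1 X173.846 Y69.540 F2363
G1 X124.451 Y104.169
G1 X120.727 Y164.378
G1 X165.479 Y204.830
G1 X225.007 Y195.063
G1 X254.486 Y142.431
G1 X231.718 Y86.569
M5
G0 X0.000 Y0.000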